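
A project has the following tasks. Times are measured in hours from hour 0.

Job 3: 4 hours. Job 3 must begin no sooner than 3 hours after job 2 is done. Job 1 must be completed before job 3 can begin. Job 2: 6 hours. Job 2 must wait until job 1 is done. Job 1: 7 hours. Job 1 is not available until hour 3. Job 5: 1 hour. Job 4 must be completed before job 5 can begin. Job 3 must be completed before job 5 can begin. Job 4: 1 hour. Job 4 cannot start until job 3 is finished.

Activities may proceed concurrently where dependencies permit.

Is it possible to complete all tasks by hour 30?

Job 1 waits on its own release at hour 3, so it starts at hour 3 and finishes at 3 + 7 = hour 10.
After job 1 (finishes hour 10), job 2 can start at hour 10 and finishes at hour 16.
For job 3: job 2 (finishes hour 16, plus 3-hour gap → hour 19); job 1 (finishes hour 10). Taking the maximum gives a start of hour 19, and it finishes at 19 + 4 = hour 23.
Job 4 waits on job 3 (finishes hour 23), so it starts at hour 23 and finishes at 23 + 1 = hour 24.
Job 5 cannot start until job 4 (finishes hour 24); job 3 (finishes hour 23). The controlling bound is hour 24, so job 5 finishes at 24 + 1 = hour 25.
Every task is finished by hour 25, which is no later than the deadline of 30, so the schedule is feasible.

Yes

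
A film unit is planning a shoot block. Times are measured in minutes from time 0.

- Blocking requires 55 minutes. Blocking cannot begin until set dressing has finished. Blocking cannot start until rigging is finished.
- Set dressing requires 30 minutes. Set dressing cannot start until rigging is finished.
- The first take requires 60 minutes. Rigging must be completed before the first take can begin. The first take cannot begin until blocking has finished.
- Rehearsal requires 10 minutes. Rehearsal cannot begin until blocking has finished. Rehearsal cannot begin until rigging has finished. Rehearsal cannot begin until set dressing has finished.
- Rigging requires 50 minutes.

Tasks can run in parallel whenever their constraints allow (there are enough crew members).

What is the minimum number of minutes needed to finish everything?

Nothing blocks rigging, so it runs from minute 0 to minute 50.
Set dressing cannot begin until rigging (finishes minute 50). It runs from minute 50 to 50 + 30 = minute 80.
Blocking has to wait for set dressing (finishes minute 80); rigging (finishes minute 50). The latest of these is minute 80, so blocking runs minute 80 to 80 + 55 = minute 135.
The first take needs all of rigging (finishes minute 50); blocking (finishes minute 135). That puts its earliest start at minute 135; it finishes at 135 + 60 = minute 195.
Rehearsal cannot start until blocking (finishes minute 135); rigging (finishes minute 50); set dressing (finishes minute 80). The controlling bound is minute 135, so rehearsal finishes at 135 + 10 = minute 145.
All tasks are finished once the last one completes. Finish times: Rigging at 50, Set dressing at 80, Blocking at 135, Rehearsal at 145, The first take at 195. The latest is minute 195.

195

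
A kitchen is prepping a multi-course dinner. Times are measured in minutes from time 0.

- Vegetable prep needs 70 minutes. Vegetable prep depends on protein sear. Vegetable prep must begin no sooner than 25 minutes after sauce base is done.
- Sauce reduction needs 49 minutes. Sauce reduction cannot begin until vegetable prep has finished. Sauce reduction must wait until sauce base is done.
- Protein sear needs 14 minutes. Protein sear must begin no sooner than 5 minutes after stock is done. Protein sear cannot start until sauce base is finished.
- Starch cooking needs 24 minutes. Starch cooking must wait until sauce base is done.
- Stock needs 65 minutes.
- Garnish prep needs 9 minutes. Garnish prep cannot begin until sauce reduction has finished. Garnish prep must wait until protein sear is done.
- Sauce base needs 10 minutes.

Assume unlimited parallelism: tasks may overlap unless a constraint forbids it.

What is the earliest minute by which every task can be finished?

212

Nothing blocks sauce base, so it runs from minute 0 to minute 10.
Starch cooking waits on sauce base (finishes minute 10), so it starts at minute 10 and finishes at 10 + 24 = minute 34.
Stock can start immediately at minute 0; it finishes at minute 65.
Protein sear has to wait for stock (finishes minute 65, plus 5-minute gap → minute 70); sauce base (finishes minute 10). The latest of these is minute 70, so protein sear runs minute 70 to 70 + 14 = minute 84.
Vegetable prep cannot start until protein sear (finishes minute 84); sauce base (finishes minute 10, plus 25-minute gap → minute 35). The controlling bound is minute 84, so vegetable prep finishes at 84 + 70 = minute 154.
Sauce reduction cannot start until vegetable prep (finishes minute 154); sauce base (finishes minute 10). The controlling bound is minute 154, so sauce reduction finishes at 154 + 49 = minute 203.
Garnish prep has to wait for sauce reduction (finishes minute 203); protein sear (finishes minute 84). The latest of these is minute 203, so garnish prep runs minute 203 to 203 + 9 = minute 212.
All tasks are finished once the last one completes. Finish times: Stock at 65, Sauce base at 10, Protein sear at 84, Vegetable prep at 154, Sauce reduction at 203, Starch cooking at 34, Garnish prep at 212. The latest is minute 212.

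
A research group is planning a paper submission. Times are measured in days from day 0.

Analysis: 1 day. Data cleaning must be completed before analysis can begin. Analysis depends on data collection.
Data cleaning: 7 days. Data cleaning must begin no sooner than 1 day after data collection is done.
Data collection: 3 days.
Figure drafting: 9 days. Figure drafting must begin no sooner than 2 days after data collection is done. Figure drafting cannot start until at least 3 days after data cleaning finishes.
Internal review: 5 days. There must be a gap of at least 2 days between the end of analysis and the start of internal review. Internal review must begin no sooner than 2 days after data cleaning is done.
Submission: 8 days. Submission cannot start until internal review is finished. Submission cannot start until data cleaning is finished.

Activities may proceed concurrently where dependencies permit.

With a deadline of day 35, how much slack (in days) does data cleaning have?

Nothing blocks data collection, so it runs from day 0 to day 3.
Data cleaning cannot begin until data collection (finishes day 3, plus 1-day gap → day 4). It runs from day 4 to 4 + 7 = day 11.

Working backward from the deadline:
Submission must finish by day 35; it takes 8 days, so it must start by 35 − 8 = day 27.
Internal review feeds into submission (must start by day 27); so internal review must finish by day 27 and therefore start by day 22.
Since internal review (must start by day 22, minus 2-day gap → day 20) depends on it, analysis must finish by day 20. Backing off its 1-day duration gives a latest start of day 19.
Figure drafting must finish by day 35; it takes 9 days, so it must start by 35 − 9 = day 26.
For data cleaning: analysis (must start by day 19); figure drafting (must start by day 26, minus 3-day gap → day 23); internal review (must start by day 22, minus 2-day gap → day 20); submission (must start by day 27). The most restrictive is day 19; with a 7-day duration, data cleaning must start by day 12.
So data cleaning can start as early as day 4 and as late as day 12, giving 12 − 4 = 8 days of slack.

8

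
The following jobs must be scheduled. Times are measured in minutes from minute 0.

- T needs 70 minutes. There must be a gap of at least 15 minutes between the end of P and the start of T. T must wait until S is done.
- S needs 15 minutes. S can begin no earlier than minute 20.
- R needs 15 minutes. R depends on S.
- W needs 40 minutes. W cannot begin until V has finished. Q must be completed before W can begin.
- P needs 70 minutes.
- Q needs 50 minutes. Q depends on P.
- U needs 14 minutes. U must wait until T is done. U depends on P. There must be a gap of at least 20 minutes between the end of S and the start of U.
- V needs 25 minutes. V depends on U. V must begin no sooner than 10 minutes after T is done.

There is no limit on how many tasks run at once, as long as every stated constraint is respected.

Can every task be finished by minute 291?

S waits on its own release at minute 20, so it starts at minute 20 and finishes at 20 + 15 = minute 35.
R cannot begin until S (finishes minute 35). It runs from minute 35 to 35 + 15 = minute 50.
Nothing blocks P, so it runs from minute 0 to minute 70.
T cannot start until P (finishes minute 70, plus 15-minute gap → minute 85); S (finishes minute 35). The controlling bound is minute 85, so T finishes at 85 + 70 = minute 155.
U cannot start until T (finishes minute 155); P (finishes minute 70); S (finishes minute 35, plus 20-minute gap → minute 55). The controlling bound is minute 155, so U finishes at 155 + 14 = minute 169.
V cannot start until U (finishes minute 169); T (finishes minute 155, plus 10-minute gap → minute 165). The controlling bound is minute 169, so V finishes at 169 + 25 = minute 194.
Q waits on P (finishes minute 70), so it starts at minute 70 and finishes at 70 + 50 = minute 120.
For W: V (finishes minute 194); Q (finishes minute 120). Taking the maximum gives a start of minute 194, and it finishes at 194 + 40 = minute 234.
Every task is finished by minute 234, which is no later than the deadline of 291, so the schedule is feasible.

Yes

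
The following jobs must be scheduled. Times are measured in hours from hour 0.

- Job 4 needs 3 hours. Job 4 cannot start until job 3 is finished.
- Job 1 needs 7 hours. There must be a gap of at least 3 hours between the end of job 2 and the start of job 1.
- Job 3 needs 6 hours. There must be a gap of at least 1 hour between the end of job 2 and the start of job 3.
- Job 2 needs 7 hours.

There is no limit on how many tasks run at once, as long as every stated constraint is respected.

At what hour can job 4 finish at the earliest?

17

Nothing blocks job 2, so it runs from hour 0 to hour 7.
Job 3 waits on job 2 (finishes hour 7, plus 1-hour gap → hour 8), so it starts at hour 8 and finishes at 8 + 6 = hour 14.
Job 4 waits on job 3 (finishes hour 14), so it starts at hour 14 and finishes at 14 + 3 = hour 17.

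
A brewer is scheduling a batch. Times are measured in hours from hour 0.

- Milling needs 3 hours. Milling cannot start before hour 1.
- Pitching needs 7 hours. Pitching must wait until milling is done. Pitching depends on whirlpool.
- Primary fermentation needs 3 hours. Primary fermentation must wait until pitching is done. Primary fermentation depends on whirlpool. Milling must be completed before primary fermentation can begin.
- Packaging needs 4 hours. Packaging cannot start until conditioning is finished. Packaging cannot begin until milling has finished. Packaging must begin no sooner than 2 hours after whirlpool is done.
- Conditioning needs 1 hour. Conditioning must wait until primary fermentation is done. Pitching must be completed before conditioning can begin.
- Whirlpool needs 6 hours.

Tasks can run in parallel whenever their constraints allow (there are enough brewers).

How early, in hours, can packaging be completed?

21

Nothing blocks whirlpool, so it runs from hour 0 to hour 6.
Milling cannot begin until its own release at hour 1. It runs from hour 1 to 1 + 3 = hour 4.
Pitching needs all of milling (finishes hour 4); whirlpool (finishes hour 6). That puts its earliest start at hour 6; it finishes at 6 + 7 = hour 13.
For primary fermentation: pitching (finishes hour 13); whirlpool (finishes hour 6); milling (finishes hour 4). Taking the maximum gives a start of hour 13, and it finishes at 13 + 3 = hour 16.
For conditioning: primary fermentation (finishes hour 16); pitching (finishes hour 13). Taking the maximum gives a start of hour 16, and it finishes at 16 + 1 = hour 17.
Packaging has to wait for conditioning (finishes hour 17); milling (finishes hour 4); whirlpool (finishes hour 6, plus 2-hour gap → hour 8). The latest of these is hour 17, so packaging runs hour 17 to 17 + 4 = hour 21.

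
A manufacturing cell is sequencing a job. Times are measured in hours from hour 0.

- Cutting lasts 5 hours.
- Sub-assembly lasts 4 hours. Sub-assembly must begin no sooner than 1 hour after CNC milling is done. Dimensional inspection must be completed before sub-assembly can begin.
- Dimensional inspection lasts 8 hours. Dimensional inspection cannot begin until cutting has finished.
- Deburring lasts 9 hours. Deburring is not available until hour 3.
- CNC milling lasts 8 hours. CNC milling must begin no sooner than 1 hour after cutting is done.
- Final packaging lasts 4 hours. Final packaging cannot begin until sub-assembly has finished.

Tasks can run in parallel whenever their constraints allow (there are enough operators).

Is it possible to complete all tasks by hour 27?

After its own release at hour 3, deburring can start at hour 3 and finishes at hour 12.
Nothing blocks cutting, so it runs from hour 0 to hour 5.
After cutting (finishes hour 5), dimensional inspection can start at hour 5 and finishes at hour 13.
After cutting (finishes hour 5, plus 1-hour gap → hour 6), CNC milling can start at hour 6 and finishes at hour 14.
Sub-assembly cannot start until CNC milling (finishes hour 14, plus 1-hour gap → hour 15); dimensional inspection (finishes hour 13). The controlling bound is hour 15, so sub-assembly finishes at 15 + 4 = hour 19.
Final packaging cannot begin until sub-assembly (finishes hour 19). It runs from hour 19 to 19 + 4 = hour 23.
Every task is finished by hour 23, which is no later than the deadline of 27, so the schedule is feasible.

Yes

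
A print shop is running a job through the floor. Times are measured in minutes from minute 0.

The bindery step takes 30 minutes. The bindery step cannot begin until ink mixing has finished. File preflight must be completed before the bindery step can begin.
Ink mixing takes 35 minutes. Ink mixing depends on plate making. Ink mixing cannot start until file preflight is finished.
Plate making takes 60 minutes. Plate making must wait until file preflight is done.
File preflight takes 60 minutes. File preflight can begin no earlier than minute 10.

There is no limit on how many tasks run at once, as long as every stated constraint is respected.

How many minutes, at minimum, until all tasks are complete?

195

After its own release at minute 10, file preflight can start at minute 10 and finishes at minute 70.
Plate making cannot begin until file preflight (finishes minute 70). It runs from minute 70 to 70 + 60 = minute 130.
For ink mixing: plate making (finishes minute 130); file preflight (finishes minute 70). Taking the maximum gives a start of minute 130, and it finishes at 130 + 35 = minute 165.
The bindery step cannot start until ink mixing (finishes minute 165); file preflight (finishes minute 70). The controlling bound is minute 165, so the bindery step finishes at 165 + 30 = minute 195.
All tasks are finished once the last one completes. Finish times: File preflight at 70, Plate making at 130, Ink mixing at 165, The bindery step at 195. The latest is minute 195.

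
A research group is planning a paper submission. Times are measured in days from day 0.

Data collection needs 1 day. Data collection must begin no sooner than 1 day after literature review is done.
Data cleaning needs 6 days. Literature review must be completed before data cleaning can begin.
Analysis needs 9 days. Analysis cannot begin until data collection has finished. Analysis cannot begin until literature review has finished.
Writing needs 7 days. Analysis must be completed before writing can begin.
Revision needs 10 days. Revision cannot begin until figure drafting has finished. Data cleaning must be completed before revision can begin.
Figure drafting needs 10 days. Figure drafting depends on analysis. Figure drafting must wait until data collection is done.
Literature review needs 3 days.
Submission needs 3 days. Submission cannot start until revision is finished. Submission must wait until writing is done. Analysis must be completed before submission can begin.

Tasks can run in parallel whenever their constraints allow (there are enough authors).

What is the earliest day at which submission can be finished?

Nothing blocks literature review, so it runs from day 0 to day 3.
Data cleaning waits on literature review (finishes day 3), so it starts at day 3 and finishes at 3 + 6 = day 9.
After literature review (finishes day 3, plus 1-day gap → day 4), data collection can start at day 4 and finishes at day 5.
Analysis needs all of data collection (finishes day 5); literature review (finishes day 3). That puts its earliest start at day 5; it finishes at 5 + 9 = day 14.
Writing waits on analysis (finishes day 14), so it starts at day 14 and finishes at 14 + 7 = day 21.
Figure drafting needs all of analysis (finishes day 14); data collection (finishes day 5). That puts its earliest start at day 14; it finishes at 14 + 10 = day 24.
Revision has to wait for figure drafting (finishes day 24); data cleaning (finishes day 9). The latest of these is day 24, so revision runs day 24 to 24 + 10 = day 34.
Submission cannot start until revision (finishes day 34); writing (finishes day 21); analysis (finishes day 14). The controlling bound is day 34, so submission finishes at 34 + 3 = day 37.

37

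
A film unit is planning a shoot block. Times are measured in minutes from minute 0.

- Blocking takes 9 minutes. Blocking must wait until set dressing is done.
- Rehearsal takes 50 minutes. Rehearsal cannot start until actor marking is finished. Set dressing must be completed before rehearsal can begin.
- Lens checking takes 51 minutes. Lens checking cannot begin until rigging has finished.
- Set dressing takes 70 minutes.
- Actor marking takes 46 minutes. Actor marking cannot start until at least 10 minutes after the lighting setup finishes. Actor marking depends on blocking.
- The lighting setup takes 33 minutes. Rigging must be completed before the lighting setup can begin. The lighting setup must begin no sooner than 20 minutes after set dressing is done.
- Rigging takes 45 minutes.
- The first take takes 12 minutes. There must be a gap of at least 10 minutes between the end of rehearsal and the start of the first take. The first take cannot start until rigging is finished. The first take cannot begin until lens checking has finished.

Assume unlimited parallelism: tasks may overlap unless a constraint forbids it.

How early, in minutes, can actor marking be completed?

Set dressing has no prerequisites, so it starts at minute 0 and finishes at minute 70.
Blocking waits on set dressing (finishes minute 70), so it starts at minute 70 and finishes at 70 + 9 = minute 79.
Rigging can start immediately at minute 0; it finishes at minute 45.
The lighting setup has to wait for rigging (finishes minute 45); set dressing (finishes minute 70, plus 20-minute gap → minute 90). The latest of these is minute 90, so the lighting setup runs minute 90 to 90 + 33 = minute 123.
Actor marking cannot start until the lighting setup (finishes minute 123, plus 10-minute gap → minute 133); blocking (finishes minute 79). The controlling bound is minute 133, so actor marking finishes at 133 + 46 = minute 179.

179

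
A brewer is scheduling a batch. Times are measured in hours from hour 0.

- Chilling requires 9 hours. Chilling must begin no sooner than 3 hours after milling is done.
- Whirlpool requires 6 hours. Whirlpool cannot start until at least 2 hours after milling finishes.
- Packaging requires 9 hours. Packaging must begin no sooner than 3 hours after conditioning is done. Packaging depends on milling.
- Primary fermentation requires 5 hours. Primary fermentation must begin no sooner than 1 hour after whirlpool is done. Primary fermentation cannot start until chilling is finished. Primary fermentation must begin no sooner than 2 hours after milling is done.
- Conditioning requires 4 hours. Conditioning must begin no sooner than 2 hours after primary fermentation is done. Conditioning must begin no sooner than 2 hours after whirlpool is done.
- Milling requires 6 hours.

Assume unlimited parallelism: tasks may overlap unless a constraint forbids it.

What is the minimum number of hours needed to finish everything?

41

Nothing blocks milling, so it runs from hour 0 to hour 6.
Chilling cannot begin until milling (finishes hour 6, plus 3-hour gap → hour 9). It runs from hour 9 to 9 + 9 = hour 18.
Whirlpool waits on milling (finishes hour 6, plus 2-hour gap → hour 8), so it starts at hour 8 and finishes at 8 + 6 = hour 14.
Primary fermentation has to wait for whirlpool (finishes hour 14, plus 1-hour gap → hour 15); chilling (finishes hour 18); milling (finishes hour 6, plus 2-hour gap → hour 8). The latest of these is hour 18, so primary fermentation runs hour 18 to 18 + 5 = hour 23.
For conditioning: primary fermentation (finishes hour 23, plus 2-hour gap → hour 25); whirlpool (finishes hour 14, plus 2-hour gap → hour 16). Taking the maximum gives a start of hour 25, and it finishes at 25 + 4 = hour 29.
Packaging cannot start until conditioning (finishes hour 29, plus 3-hour gap → hour 32); milling (finishes hour 6). The controlling bound is hour 32, so packaging finishes at 32 + 9 = hour 41.
All tasks are finished once the last one completes. Finish times: Milling at 6, Whirlpool at 14, Chilling at 18, Primary fermentation at 23, Conditioning at 29, Packaging at 41. The latest is hour 41.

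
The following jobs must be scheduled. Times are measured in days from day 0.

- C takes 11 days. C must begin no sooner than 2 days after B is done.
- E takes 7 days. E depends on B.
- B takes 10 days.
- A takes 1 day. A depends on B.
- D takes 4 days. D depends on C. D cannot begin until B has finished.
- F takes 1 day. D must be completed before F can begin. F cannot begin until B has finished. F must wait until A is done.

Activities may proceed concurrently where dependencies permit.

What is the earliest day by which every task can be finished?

B has no prerequisites, so it starts at day 0 and finishes at day 10.
E cannot begin until B (finishes day 10). It runs from day 10 to 10 + 7 = day 17.
C waits on B (finishes day 10, plus 2-day gap → day 12), so it starts at day 12 and finishes at 12 + 11 = day 23.
D cannot start until C (finishes day 23); B (finishes day 10). The controlling bound is day 23, so D finishes at 23 + 4 = day 27.
A cannot begin until B (finishes day 10). It runs from day 10 to 10 + 1 = day 11.
F has to wait for D (finishes day 27); B (finishes day 10); A (finishes day 11). The latest of these is day 27, so F runs day 27 to 27 + 1 = day 28.
All tasks are finished once the last one completes. Finish times: A at 11, B at 10, C at 23, D at 27, E at 17, F at 28. The latest is day 28.

28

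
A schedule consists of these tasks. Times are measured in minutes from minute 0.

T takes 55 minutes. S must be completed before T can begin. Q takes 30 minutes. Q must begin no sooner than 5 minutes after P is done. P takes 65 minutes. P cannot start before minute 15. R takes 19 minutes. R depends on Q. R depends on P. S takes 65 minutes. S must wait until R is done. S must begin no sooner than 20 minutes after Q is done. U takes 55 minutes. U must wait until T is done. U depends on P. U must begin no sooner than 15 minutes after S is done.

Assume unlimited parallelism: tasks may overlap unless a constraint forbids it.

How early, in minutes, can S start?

135

P waits on its own release at minute 15, so it starts at minute 15 and finishes at 15 + 65 = minute 80.
Q waits on P (finishes minute 80, plus 5-minute gap → minute 85), so it starts at minute 85 and finishes at 85 + 30 = minute 115.
R has to wait for Q (finishes minute 115); P (finishes minute 80). The latest of these is minute 115, so R runs minute 115 to 115 + 19 = minute 134.
S waits on R (finishes minute 134); Q (finishes minute 115, plus 20-minute gap → minute 135). The latest of these is minute 135, which is the earliest S can start.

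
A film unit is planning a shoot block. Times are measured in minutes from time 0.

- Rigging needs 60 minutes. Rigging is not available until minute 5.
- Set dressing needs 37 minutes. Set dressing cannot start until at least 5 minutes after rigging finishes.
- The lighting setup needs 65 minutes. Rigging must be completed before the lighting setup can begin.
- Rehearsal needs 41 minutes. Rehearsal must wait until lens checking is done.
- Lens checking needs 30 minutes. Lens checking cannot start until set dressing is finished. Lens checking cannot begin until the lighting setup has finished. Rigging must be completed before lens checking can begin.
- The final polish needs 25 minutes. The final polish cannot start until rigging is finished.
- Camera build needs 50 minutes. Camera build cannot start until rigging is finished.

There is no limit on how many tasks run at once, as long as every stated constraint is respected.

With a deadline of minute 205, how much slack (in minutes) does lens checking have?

4

Rigging cannot begin until its own release at minute 5. It runs from minute 5 to 5 + 60 = minute 65.
The lighting setup waits on rigging (finishes minute 65), so it starts at minute 65 and finishes at 65 + 65 = minute 130.
Set dressing waits on rigging (finishes minute 65, plus 5-minute gap → minute 70), so it starts at minute 70 and finishes at 70 + 37 = minute 107.
Lens checking has to wait for set dressing (finishes minute 107); the lighting setup (finishes minute 130); rigging (finishes minute 65). The latest of these is minute 130, so lens checking runs minute 130 to 130 + 30 = minute 160.

Working backward from the deadline:
To finish by minute 205, rehearsal (duration 41) must start no later than minute 164.
Lens checking has to be done before rehearsal (must start by minute 164). That means finishing by minute 164, i.e. starting by 164 − 30 = minute 134.
So lens checking can start as early as minute 130 and as late as minute 134, giving 134 − 130 = 4 minutes of slack.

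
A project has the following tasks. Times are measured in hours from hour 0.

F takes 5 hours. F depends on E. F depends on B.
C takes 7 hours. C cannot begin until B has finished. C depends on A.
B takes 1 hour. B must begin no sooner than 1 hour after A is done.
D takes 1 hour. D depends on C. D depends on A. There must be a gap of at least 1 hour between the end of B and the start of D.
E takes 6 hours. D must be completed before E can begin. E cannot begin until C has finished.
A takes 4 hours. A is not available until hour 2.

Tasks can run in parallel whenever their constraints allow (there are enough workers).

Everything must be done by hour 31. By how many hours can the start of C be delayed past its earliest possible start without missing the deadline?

A cannot begin until its own release at hour 2. It runs from hour 2 to 2 + 4 = hour 6.
B waits on A (finishes hour 6, plus 1-hour gap → hour 7), so it starts at hour 7 and finishes at 7 + 1 = hour 8.
C cannot start until B (finishes hour 8); A (finishes hour 6). The controlling bound is hour 8, so C finishes at 8 + 7 = hour 15.

Working backward from the deadline:
Nothing follows F; the deadline of hour 31 is its only limit. It must start by 31 − 5 = hour 26.
E feeds into F (must start by hour 26); so E must finish by hour 26 and therefore start by hour 20.
D has to be done before E (must start by hour 20). That means finishing by hour 20, i.e. starting by 20 − 1 = hour 19.
C feeds D (must start by hour 19); E (must start by hour 20). Taking the minimum, C must finish by hour 19 and start by 19 − 7 = hour 12.
So C can start as early as hour 8 and as late as hour 12, giving 12 − 8 = 4 hours of slack.

4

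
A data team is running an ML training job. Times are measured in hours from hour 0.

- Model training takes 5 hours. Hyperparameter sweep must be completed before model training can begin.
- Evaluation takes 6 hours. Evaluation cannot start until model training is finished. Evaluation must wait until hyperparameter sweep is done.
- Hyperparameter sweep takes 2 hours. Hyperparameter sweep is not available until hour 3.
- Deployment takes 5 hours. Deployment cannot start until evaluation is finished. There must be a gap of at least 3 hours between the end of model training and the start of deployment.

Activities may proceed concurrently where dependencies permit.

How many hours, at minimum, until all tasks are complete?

Hyperparameter sweep waits on its own release at hour 3, so it starts at hour 3 and finishes at 3 + 2 = hour 5.
Model training cannot begin until hyperparameter sweep (finishes hour 5). It runs from hour 5 to 5 + 5 = hour 10.
Evaluation has to wait for model training (finishes hour 10); hyperparameter sweep (finishes hour 5). The latest of these is hour 10, so evaluation runs hour 10 to 10 + 6 = hour 16.
Deployment has to wait for evaluation (finishes hour 16); model training (finishes hour 10, plus 3-hour gap → hour 13). The latest of these is hour 16, so deployment runs hour 16 to 16 + 5 = hour 21.
All tasks are finished once the last one completes. Finish times: Hyperparameter sweep at 5, Model training at 10, Evaluation at 16, Deployment at 21. The latest is hour 21.

21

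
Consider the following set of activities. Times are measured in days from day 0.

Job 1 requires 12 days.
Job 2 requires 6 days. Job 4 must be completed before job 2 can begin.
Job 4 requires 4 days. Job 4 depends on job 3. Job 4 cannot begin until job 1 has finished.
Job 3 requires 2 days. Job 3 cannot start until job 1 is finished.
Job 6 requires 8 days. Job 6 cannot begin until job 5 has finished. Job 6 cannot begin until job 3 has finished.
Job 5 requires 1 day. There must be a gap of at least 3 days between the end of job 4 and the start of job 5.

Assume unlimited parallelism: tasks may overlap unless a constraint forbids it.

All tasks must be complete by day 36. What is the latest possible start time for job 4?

Job 2 must finish by day 36; it takes 6 days, so it must start by 36 − 6 = day 30.
Job 6 must finish by day 36; it takes 8 days, so it must start by 36 − 8 = day 28.
Job 5 has to be done before job 6 (must start by day 28). That means finishing by day 28, i.e. starting by 28 − 1 = day 27.
Job 4 feeds job 2 (must start by day 30); job 5 (must start by day 27, minus 3-day gap → day 24). Taking the minimum, job 4 must finish by day 24 and start by 24 − 4 = day 20.

20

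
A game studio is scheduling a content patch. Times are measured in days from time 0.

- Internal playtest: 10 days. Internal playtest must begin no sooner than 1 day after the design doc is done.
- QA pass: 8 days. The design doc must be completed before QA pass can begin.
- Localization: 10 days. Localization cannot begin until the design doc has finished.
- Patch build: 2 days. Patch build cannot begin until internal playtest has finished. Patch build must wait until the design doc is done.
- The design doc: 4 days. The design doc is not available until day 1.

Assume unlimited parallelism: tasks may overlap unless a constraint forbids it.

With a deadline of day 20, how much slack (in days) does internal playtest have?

After its own release at day 1, the design doc can start at day 1 and finishes at day 5.
Internal playtest waits on the design doc (finishes day 5, plus 1-day gap → day 6), so it starts at day 6 and finishes at 6 + 10 = day 16.

Working backward from the deadline:
Patch build has no dependents, so it just needs to finish by day 20. Starting by 20 − 2 = day 18 achieves that.
Since patch build (must start by day 18) depends on it, internal playtest must finish by day 18. Backing off its 10-day duration gives a latest start of day 8.
So internal playtest can start as early as day 6 and as late as day 8, giving 8 − 6 = 2 days of slack.

2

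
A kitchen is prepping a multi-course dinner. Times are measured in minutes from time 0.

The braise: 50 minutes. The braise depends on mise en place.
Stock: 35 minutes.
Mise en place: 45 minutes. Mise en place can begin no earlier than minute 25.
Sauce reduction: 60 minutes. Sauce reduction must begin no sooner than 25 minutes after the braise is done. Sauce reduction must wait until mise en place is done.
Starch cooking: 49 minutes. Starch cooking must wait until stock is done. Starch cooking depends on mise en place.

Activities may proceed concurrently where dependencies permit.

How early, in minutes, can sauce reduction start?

Mise en place cannot begin until its own release at minute 25. It runs from minute 25 to 25 + 45 = minute 70.
The braise cannot begin until mise en place (finishes minute 70). It runs from minute 70 to 70 + 50 = minute 120.
Sauce reduction waits on the braise (finishes minute 120, plus 25-minute gap → minute 145); mise en place (finishes minute 70). The latest of these is minute 145, which is the earliest sauce reduction can start.

145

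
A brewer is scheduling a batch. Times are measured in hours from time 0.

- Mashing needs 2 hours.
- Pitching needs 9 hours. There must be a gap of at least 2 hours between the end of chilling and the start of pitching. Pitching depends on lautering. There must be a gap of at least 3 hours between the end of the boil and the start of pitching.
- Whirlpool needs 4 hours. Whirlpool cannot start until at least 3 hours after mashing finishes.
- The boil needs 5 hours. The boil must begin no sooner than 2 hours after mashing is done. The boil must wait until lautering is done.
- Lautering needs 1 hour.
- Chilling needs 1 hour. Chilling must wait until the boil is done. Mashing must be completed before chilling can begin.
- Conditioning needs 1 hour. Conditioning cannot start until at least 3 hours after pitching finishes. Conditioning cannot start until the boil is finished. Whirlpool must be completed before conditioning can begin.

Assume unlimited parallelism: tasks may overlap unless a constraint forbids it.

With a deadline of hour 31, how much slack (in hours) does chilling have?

6

Lautering can start immediately at hour 0; it finishes at hour 1.
Mashing has no prerequisites, so it starts at hour 0 and finishes at hour 2.
For the boil: mashing (finishes hour 2, plus 2-hour gap → hour 4); lautering (finishes hour 1). Taking the maximum gives a start of hour 4, and it finishes at 4 + 5 = hour 9.
Chilling has to wait for the boil (finishes hour 9); mashing (finishes hour 2). The latest of these is hour 9, so chilling runs hour 9 to 9 + 1 = hour 10.

Working backward from the deadline:
To finish by hour 31, conditioning (duration 1) must start no later than hour 30.
Pitching feeds into conditioning (must start by hour 30, minus 3-hour gap → hour 27); so pitching must finish by hour 27 and therefore start by hour 18.
Chilling feeds into pitching (must start by hour 18, minus 2-hour gap → hour 16); so chilling must finish by hour 16 and therefore start by hour 15.
So chilling can start as early as hour 9 and as late as hour 15, giving 15 − 9 = 6 hours of slack.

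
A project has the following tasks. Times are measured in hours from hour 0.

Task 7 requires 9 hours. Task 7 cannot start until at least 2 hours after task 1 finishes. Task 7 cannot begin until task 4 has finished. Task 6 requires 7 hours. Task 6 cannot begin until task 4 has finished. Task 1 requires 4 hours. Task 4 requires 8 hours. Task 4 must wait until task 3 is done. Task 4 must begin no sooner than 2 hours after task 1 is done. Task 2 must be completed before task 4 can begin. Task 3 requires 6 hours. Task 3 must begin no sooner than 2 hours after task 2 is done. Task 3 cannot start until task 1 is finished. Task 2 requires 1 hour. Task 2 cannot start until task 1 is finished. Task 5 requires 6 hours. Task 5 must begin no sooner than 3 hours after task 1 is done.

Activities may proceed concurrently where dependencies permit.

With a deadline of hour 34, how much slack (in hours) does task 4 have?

4

Task 1 can start immediately at hour 0; it finishes at hour 4.
Task 2 cannot begin until task 1 (finishes hour 4). It runs from hour 4 to 4 + 1 = hour 5.
Task 3 needs all of task 2 (finishes hour 5, plus 2-hour gap → hour 7); task 1 (finishes hour 4). That puts its earliest start at hour 7; it finishes at 7 + 6 = hour 13.
Task 4 cannot start until task 3 (finishes hour 13); task 1 (finishes hour 4, plus 2-hour gap → hour 6); task 2 (finishes hour 5). The controlling bound is hour 13, so task 4 finishes at 13 + 8 = hour 21.

Working backward from the deadline:
Task 6 must finish by hour 34; it takes 7 hours, so it must start by 34 − 7 = hour 27.
To finish by hour 34, task 7 (duration 9) must start no later than hour 25.
Task 4 must finish in time for task 6 (must start by hour 27); task 7 (must start by hour 25). The tightest is hour 25, so task 4 must start by 25 − 8 = hour 17.
So task 4 can start as early as hour 13 and as late as hour 17, giving 17 − 13 = 4 hours of slack.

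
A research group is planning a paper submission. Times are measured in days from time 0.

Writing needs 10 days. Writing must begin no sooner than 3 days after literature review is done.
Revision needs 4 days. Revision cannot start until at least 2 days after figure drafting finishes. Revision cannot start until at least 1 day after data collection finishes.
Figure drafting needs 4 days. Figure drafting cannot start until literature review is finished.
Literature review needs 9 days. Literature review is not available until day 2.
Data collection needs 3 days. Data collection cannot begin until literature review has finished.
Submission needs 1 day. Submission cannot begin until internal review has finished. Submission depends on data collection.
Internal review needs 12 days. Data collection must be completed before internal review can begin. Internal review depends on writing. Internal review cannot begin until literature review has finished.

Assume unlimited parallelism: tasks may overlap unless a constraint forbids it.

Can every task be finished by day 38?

Literature review cannot begin until its own release at day 2. It runs from day 2 to 2 + 9 = day 11.
Writing cannot begin until literature review (finishes day 11, plus 3-day gap → day 14). It runs from day 14 to 14 + 10 = day 24.
Figure drafting waits on literature review (finishes day 11), so it starts at day 11 and finishes at 11 + 4 = day 15.
After literature review (finishes day 11), data collection can start at day 11 and finishes at day 14.
Revision has to wait for figure drafting (finishes day 15, plus 2-day gap → day 17); data collection (finishes day 14, plus 1-day gap → day 15). The latest of these is day 17, so revision runs day 17 to 17 + 4 = day 21.
Internal review needs all of data collection (finishes day 14); writing (finishes day 24); literature review (finishes day 11). That puts its earliest start at day 24; it finishes at 24 + 12 = day 36.
Submission needs all of internal review (finishes day 36); data collection (finishes day 14). That puts its earliest start at day 36; it finishes at 36 + 1 = day 37.
Every task is finished by day 37, which is no later than the deadline of 38, so the schedule is feasible.

Yes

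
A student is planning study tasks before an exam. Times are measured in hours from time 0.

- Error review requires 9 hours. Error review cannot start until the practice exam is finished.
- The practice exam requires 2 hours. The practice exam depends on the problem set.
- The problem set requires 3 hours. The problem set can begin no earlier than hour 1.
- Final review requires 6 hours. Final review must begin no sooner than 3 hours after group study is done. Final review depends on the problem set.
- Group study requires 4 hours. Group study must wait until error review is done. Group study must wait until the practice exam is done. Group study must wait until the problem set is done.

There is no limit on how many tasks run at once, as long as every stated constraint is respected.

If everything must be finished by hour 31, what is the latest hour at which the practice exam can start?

Nothing follows final review; the deadline of hour 31 is its only limit. It must start by 31 − 6 = hour 25.
Group study must finish before final review (must start by hour 25, minus 3-hour gap → hour 22). With a 4-hour duration, group study must start by 22 − 4 = hour 18.
Error review feeds into group study (must start by hour 18); so error review must finish by hour 18 and therefore start by hour 9.
The practice exam must finish in time for error review (must start by hour 9); group study (must start by hour 18). The tightest is hour 9, so the practice exam must start by 9 − 2 = hour 7.

7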